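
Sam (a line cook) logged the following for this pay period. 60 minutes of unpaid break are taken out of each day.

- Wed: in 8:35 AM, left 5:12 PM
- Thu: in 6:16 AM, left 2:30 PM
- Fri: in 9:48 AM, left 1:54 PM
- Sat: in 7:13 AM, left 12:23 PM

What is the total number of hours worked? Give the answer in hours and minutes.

Wed: 8:35 AM–5:12 PM = 8 h 37 min; less 60 min break → 7 h 37 min
Thu: 6:16 AM–2:30 PM = 8 h 14 min; less 60 min break → 7 h 14 min
Fri: 9:48 AM–1:54 PM = 4 h 6 min; less 60 min break → 3 h 6 min
Sat: 7:13 AM–12:23 PM = 5 h 10 min; less 60 min break → 4 h 10 min
Total: 7 h 37 min + 7 h 14 min + 3 h 6 min + 4 h 10 min = 22 h 7 min.

22 h 7 min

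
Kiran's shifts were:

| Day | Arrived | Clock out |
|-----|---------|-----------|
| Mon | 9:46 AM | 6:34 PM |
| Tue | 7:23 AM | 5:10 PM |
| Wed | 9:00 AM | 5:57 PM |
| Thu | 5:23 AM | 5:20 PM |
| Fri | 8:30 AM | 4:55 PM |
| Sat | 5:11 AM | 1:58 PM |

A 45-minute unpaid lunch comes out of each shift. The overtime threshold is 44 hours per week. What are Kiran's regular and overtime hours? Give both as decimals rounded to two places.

Mon: 9:46 AM–6:34 PM = 8 h 48 min; less 45 min break → 8 h 3 min
Tue: 7:23 AM–5:10 PM = 9 h 47 min; less 45 min break → 9 h 2 min
Wed: 9:00 AM–5:57 PM = 8 h 57 min; less 45 min break → 8 h 12 min
Thu: 5:23 AM–5:20 PM = 11 h 57 min; less 45 min break → 11 h 12 min
Fri: 8:30 AM–4:55 PM = 8 h 25 min; less 45 min break → 7 h 40 min
Sat: 5:11 AM–1:58 PM = 8 h 47 min; less 45 min break → 8 h 2 min
Total worked: 52 h 11 min = 52.18 h.
Threshold 44 h → overtime 8 h 11 min, regular 44 h 0 min.

Regular 44.00 hours, overtime 8.18 hours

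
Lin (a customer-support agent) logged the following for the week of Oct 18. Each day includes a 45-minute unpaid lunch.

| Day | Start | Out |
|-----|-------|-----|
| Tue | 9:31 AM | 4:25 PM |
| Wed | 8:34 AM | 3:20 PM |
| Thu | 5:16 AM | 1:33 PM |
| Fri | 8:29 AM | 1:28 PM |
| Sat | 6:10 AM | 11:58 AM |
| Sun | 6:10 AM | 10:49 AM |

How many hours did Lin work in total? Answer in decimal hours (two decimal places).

Tue: 9:31 AM–4:25 PM = 6 h 54 min; less 45 min break → 6 h 9 min
Wed: 8:34 AM–3:20 PM = 6 h 46 min; less 45 min break → 6 h 1 min
Thu: 5:16 AM–1:33 PM = 8 h 17 min; less 45 min break → 7 h 32 min
Fri: 8:29 AM–1:28 PM = 4 h 59 min; less 45 min break → 4 h 14 min
Sat: 6:10 AM–11:58 AM = 5 h 48 min; less 45 min break → 5 h 3 min
Sun: 6:10 AM–10:49 AM = 4 h 39 min; less 45 min break → 3 h 54 min
Total: 6 h 9 min + 6 h 1 min + 7 h 32 min + 4 h 14 min + 5 h 3 min + 3 h 54 min = 32 h 53 min.

32.88 hours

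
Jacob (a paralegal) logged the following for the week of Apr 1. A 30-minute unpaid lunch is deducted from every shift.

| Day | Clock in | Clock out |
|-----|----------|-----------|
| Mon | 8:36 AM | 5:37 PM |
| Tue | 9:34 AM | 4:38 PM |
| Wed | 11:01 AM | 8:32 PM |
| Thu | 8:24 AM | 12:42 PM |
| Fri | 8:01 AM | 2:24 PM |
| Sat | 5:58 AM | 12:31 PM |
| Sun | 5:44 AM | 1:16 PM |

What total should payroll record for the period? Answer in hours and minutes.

46 h 52 min

Mon: 8:36 AM–5:37 PM = 9 h 1 min; less 30 min break → 8 h 31 min
Tue: 9:34 AM–4:38 PM = 7 h 4 min; less 30 min break → 6 h 34 min
Wed: 11:01 AM–8:32 PM = 9 h 31 min; less 30 min break → 9 h 1 min
Thu: 8:24 AM–12:42 PM = 4 h 18 min; less 30 min break → 3 h 48 min
Fri: 8:01 AM–2:24 PM = 6 h 23 min; less 30 min break → 5 h 53 min
Sat: 5:58 AM–12:31 PM = 6 h 33 min; less 30 min break → 6 h 3 min
Sun: 5:44 AM–1:16 PM = 7 h 32 min; less 30 min break → 7 h 2 min
Total: 8 h 31 min + 6 h 34 min + 9 h 1 min + 3 h 48 min + 5 h 53 min + 6 h 3 min + 7 h 2 min = 46 h 52 min.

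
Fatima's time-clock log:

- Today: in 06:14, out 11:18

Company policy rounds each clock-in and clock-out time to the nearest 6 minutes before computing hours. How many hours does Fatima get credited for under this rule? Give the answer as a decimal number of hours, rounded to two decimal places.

5.10 hours

Today: in 06:14→06:12, out 11:18→11:18; 5 h 6 min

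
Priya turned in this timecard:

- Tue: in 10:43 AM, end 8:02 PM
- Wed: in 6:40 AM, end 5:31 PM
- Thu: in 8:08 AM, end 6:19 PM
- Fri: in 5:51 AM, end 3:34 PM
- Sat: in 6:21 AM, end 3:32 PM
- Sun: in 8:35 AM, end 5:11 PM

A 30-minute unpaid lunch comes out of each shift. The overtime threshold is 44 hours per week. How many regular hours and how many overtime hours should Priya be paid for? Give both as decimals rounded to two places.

Tue: 10:43 AM–8:02 PM = 9 h 19 min; less 30 min break → 8 h 49 min
Wed: 6:40 AM–5:31 PM = 10 h 51 min; less 30 min break → 10 h 21 min
Thu: 8:08 AM–6:19 PM = 10 h 11 min; less 30 min break → 9 h 41 min
Fri: 5:51 AM–3:34 PM = 9 h 43 min; less 30 min break → 9 h 13 min
Sat: 6:21 AM–3:32 PM = 9 h 11 min; less 30 min break → 8 h 41 min
Sun: 8:35 AM–5:11 PM = 8 h 36 min; less 30 min break → 8 h 6 min
Total worked: 54 h 51 min = 54.85 h.
Threshold 44 h → overtime 10 h 51 min, regular 44 h 0 min.

Regular 44.00 hours, overtime 10.85 hours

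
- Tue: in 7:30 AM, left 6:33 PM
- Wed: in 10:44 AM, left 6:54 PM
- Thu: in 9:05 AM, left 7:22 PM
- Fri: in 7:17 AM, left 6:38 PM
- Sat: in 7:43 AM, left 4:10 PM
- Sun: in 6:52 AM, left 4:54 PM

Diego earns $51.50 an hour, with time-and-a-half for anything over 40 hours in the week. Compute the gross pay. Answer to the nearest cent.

Tue: 7:30 AM–6:33 PM = 11 h 3 min
Wed: 10:44 AM–6:54 PM = 8 h 10 min
Thu: 9:05 AM–7:22 PM = 10 h 17 min
Fri: 7:17 AM–6:38 PM = 11 h 21 min
Sat: 7:43 AM–4:10 PM = 8 h 27 min
Sun: 6:52 AM–4:54 PM = 10 h 2 min
Total worked: 59 h 20 min = 3560 min.
Regular 40 h 0 min = 2400 min at $51.50/h; overtime 19 h 20 min = 1160 min at $77.25/h.
Pay = (2400 × $51.50 + 1160 × $77.25) ÷ 60 = $3553.50.

$3553.50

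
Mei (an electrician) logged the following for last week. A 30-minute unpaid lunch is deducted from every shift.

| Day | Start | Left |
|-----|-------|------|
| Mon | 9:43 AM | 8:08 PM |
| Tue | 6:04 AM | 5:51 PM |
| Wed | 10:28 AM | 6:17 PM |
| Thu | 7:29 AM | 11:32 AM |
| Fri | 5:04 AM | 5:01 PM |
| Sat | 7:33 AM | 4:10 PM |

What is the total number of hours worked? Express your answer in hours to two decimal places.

51.63 hours

Mon: 9:43 AM–8:08 PM = 10 h 25 min; less 30 min break → 9 h 55 min
Tue: 6:04 AM–5:51 PM = 11 h 47 min; less 30 min break → 11 h 17 min
Wed: 10:28 AM–6:17 PM = 7 h 49 min; less 30 min break → 7 h 19 min
Thu: 7:29 AM–11:32 AM = 4 h 3 min; less 30 min break → 3 h 33 min
Fri: 5:04 AM–5:01 PM = 11 h 57 min; less 30 min break → 11 h 27 min
Sat: 7:33 AM–4:10 PM = 8 h 37 min; less 30 min break → 8 h 7 min
Total: 9 h 55 min + 11 h 17 min + 7 h 19 min + 3 h 33 min + 11 h 27 min + 8 h 7 min = 51 h 38 min.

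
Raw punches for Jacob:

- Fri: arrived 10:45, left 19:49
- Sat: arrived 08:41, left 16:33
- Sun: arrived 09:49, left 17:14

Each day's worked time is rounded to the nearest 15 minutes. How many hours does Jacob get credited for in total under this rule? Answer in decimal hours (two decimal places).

Fri: 10:45–19:49 = 9 h 4 min → rounds to 9 h 0 min
Sat: 08:41–16:33 = 7 h 52 min → rounds to 7 h 45 min
Sun: 09:49–17:14 = 7 h 25 min → rounds to 7 h 30 min
Total credited: 24 h 15 min.

24.25 hours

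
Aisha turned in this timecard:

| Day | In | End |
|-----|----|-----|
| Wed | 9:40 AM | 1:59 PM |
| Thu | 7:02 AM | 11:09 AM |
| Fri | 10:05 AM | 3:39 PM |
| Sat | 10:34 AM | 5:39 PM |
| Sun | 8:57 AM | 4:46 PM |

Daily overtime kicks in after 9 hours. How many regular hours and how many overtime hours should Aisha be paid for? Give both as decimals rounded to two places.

Wed: 9:40 AM–1:59 PM = 4 h 19 min
Thu: 7:02 AM–11:09 AM = 4 h 7 min
Fri: 10:05 AM–3:39 PM = 5 h 34 min
Sat: 10:34 AM–5:39 PM = 7 h 5 min
Sun: 8:57 AM–4:46 PM = 7 h 49 min
Wed reg 4 h 19 min / OT 0 h 0 min; Thu reg 4 h 7 min / OT 0 h 0 min; Fri reg 5 h 34 min / OT 0 h 0 min; Sat reg 7 h 5 min / OT 0 h 0 min; Sun reg 7 h 49 min / OT 0 h 0 min.
Totals: regular 28 h 54 min, overtime 0 h 0 min.

Regular 28.90 hours, overtime 0.00 hours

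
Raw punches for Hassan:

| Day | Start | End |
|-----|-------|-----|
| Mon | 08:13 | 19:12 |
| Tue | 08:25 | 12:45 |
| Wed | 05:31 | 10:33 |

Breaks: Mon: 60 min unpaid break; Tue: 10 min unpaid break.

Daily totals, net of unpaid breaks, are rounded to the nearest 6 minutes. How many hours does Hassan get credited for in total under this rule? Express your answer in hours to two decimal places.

Mon: 08:13–19:12 = 10 h 59 min − 60 min = 9 h 59 min → rounds to 10 h 0 min
Tue: 08:25–12:45 = 4 h 20 min − 10 min = 4 h 10 min → rounds to 4 h 12 min
Wed: 05:31–10:33 = 5 h 2 min → rounds to 5 h 0 min
Total credited: 19 h 12 min.

19.20 hours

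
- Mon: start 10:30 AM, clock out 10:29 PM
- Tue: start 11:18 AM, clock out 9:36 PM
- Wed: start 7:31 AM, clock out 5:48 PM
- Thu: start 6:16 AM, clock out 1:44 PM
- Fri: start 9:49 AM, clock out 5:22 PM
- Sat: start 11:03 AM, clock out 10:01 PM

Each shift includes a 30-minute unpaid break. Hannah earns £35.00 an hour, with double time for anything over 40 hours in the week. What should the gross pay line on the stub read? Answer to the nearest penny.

£2488.50

Mon: 10:30 AM–10:29 PM = 11 h 59 min; less 30 min break → 11 h 29 min
Tue: 11:18 AM–9:36 PM = 10 h 18 min; less 30 min break → 9 h 48 min
Wed: 7:31 AM–5:48 PM = 10 h 17 min; less 30 min break → 9 h 47 min
Thu: 6:16 AM–1:44 PM = 7 h 28 min; less 30 min break → 6 h 58 min
Fri: 9:49 AM–5:22 PM = 7 h 33 min; less 30 min break → 7 h 3 min
Sat: 11:03 AM–10:01 PM = 10 h 58 min; less 30 min break → 10 h 28 min
Total worked: 55 h 33 min = 3333 min.
Regular 40 h 0 min = 2400 min at £35.00/h; overtime 15 h 33 min = 933 min at £70.00/h.
Pay = (2400 × £35.00 + 933 × £70.00) ÷ 60 = £2488.50.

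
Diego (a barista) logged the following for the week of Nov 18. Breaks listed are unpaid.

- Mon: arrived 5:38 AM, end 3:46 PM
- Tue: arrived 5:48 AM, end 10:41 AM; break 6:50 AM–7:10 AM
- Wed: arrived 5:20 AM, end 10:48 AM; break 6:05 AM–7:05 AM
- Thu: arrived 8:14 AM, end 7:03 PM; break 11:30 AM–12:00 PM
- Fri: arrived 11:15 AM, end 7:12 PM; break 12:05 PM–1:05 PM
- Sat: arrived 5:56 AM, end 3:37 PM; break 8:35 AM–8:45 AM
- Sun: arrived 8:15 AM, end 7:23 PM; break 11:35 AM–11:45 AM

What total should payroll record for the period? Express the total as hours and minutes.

Mon: 5:38 AM–3:46 PM = 10 h 8 min
Tue: 5:48 AM–10:41 AM = 4 h 53 min; less 20 min break → 4 h 33 min
Wed: 5:20 AM–10:48 AM = 5 h 28 min; less 60 min break → 4 h 28 min
Thu: 8:14 AM–7:03 PM = 10 h 49 min; less 30 min break → 10 h 19 min
Fri: 11:15 AM–7:12 PM = 7 h 57 min; less 60 min break → 6 h 57 min
Sat: 5:56 AM–3:37 PM = 9 h 41 min; less 10 min break → 9 h 31 min
Sun: 8:15 AM–7:23 PM = 11 h 8 min; less 10 min break → 10 h 58 min
Total: 10 h 8 min + 4 h 33 min + 4 h 28 min + 10 h 19 min + 6 h 57 min + 9 h 31 min + 10 h 58 min = 56 h 54 min.

56 h 54 min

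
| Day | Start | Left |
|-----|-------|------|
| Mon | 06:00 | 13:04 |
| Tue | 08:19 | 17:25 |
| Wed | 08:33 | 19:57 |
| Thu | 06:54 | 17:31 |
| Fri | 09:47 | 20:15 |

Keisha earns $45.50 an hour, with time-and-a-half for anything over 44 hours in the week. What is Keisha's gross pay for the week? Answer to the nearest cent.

Mon: 06:00–13:04 = 7 h 4 min
Tue: 08:19–17:25 = 9 h 6 min
Wed: 08:33–19:57 = 11 h 24 min
Thu: 06:54–17:31 = 10 h 37 min
Fri: 09:47–20:15 = 10 h 28 min
Total worked: 48 h 39 min = 2919 min.
Regular 44 h 0 min = 2640 min at $45.50/h; overtime 4 h 39 min = 279 min at $68.25/h.
Pay = (2640 × $45.50 + 279 × $68.25) ÷ 60 = $2319.36.

$2319.36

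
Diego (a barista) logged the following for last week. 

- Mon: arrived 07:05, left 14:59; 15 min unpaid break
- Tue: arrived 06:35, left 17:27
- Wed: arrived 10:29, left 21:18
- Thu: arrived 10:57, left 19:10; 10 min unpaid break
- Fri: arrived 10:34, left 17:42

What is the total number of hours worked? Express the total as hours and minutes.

44 h 31 min

Mon: 07:05–14:59 = 7 h 54 min; less 15 min break → 7 h 39 min
Tue: 06:35–17:27 = 10 h 52 min
Wed: 10:29–21:18 = 10 h 49 min
Thu: 10:57–19:10 = 8 h 13 min; less 10 min break → 8 h 3 min
Fri: 10:34–17:42 = 7 h 8 min
Total: 7 h 39 min + 10 h 52 min + 10 h 49 min + 8 h 3 min + 7 h 8 min = 44 h 31 min.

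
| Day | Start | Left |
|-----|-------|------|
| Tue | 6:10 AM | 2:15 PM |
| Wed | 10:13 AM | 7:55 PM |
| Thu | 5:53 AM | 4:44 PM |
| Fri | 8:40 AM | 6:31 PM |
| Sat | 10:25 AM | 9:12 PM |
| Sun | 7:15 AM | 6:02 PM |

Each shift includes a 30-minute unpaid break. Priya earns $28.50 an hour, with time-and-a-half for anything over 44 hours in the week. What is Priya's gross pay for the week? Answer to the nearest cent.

Tue: 6:10 AM–2:15 PM = 8 h 5 min; less 30 min break → 7 h 35 min
Wed: 10:13 AM–7:55 PM = 9 h 42 min; less 30 min break → 9 h 12 min
Thu: 5:53 AM–4:44 PM = 10 h 51 min; less 30 min break → 10 h 21 min
Fri: 8:40 AM–6:31 PM = 9 h 51 min; less 30 min break → 9 h 21 min
Sat: 10:25 AM–9:12 PM = 10 h 47 min; less 30 min break → 10 h 17 min
Sun: 7:15 AM–6:02 PM = 10 h 47 min; less 30 min break → 10 h 17 min
Total worked: 57 h 3 min = 3423 min.
Regular 44 h 0 min = 2640 min at $28.50/h; overtime 13 h 3 min = 783 min at $42.75/h.
Pay = (2640 × $28.50 + 783 × $42.75) ÷ 60 = $1811.89.

$1811.89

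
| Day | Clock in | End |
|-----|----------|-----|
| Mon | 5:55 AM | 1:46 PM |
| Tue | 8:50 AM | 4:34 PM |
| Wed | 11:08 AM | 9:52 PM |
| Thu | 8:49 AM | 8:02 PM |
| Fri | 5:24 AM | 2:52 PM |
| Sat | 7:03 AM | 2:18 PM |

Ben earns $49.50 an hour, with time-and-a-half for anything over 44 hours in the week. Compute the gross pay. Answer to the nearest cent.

$2939.06

Mon: 5:55 AM–1:46 PM = 7 h 51 min
Tue: 8:50 AM–4:34 PM = 7 h 44 min
Wed: 11:08 AM–9:52 PM = 10 h 44 min
Thu: 8:49 AM–8:02 PM = 11 h 13 min
Fri: 5:24 AM–2:52 PM = 9 h 28 min
Sat: 7:03 AM–2:18 PM = 7 h 15 min
Total worked: 54 h 15 min = 3255 min.
Regular 44 h 0 min = 2640 min at $49.50/h; overtime 10 h 15 min = 615 min at $74.25/h.
Pay = (2640 × $49.50 + 615 × $74.25) ÷ 60 = $2939.06.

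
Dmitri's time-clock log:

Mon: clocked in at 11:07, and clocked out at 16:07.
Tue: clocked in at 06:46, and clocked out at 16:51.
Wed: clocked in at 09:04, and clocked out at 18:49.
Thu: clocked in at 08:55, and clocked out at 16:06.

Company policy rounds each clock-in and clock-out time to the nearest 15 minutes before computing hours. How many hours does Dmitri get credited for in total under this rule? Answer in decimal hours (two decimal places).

Mon: in 11:07→11:00, out 16:07→16:00; 5 h 0 min
Tue: in 06:46→06:45, out 16:51→16:45; 10 h 0 min
Wed: in 09:04→09:00, out 18:49→18:45; 9 h 45 min
Thu: in 08:55→09:00, out 16:06→16:00; 7 h 0 min
Total credited: 31 h 45 min.

31.75 hours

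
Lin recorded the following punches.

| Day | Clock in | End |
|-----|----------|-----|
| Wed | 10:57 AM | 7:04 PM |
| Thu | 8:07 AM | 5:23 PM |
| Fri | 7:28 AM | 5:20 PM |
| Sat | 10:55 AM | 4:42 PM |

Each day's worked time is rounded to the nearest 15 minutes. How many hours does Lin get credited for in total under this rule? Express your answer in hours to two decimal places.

Wed: 10:57 AM–7:04 PM = 8 h 7 min → rounds to 8 h 0 min
Thu: 8:07 AM–5:23 PM = 9 h 16 min → rounds to 9 h 15 min
Fri: 7:28 AM–5:20 PM = 9 h 52 min → rounds to 9 h 45 min
Sat: 10:55 AM–4:42 PM = 5 h 47 min → rounds to 5 h 45 min
Total credited: 32 h 45 min.

32.75 hours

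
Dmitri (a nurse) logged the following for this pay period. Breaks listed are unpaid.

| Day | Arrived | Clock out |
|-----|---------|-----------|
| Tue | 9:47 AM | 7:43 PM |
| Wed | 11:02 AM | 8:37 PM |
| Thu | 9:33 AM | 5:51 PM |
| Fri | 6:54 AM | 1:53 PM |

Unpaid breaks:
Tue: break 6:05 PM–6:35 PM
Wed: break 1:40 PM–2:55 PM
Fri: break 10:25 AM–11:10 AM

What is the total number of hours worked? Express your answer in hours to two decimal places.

Tue: 9:47 AM–7:43 PM = 9 h 56 min; less 30 min break → 9 h 26 min
Wed: 11:02 AM–8:37 PM = 9 h 35 min; less 75 min break → 8 h 20 min
Thu: 9:33 AM–5:51 PM = 8 h 18 min
Fri: 6:54 AM–1:53 PM = 6 h 59 min; less 45 min break → 6 h 14 min
Total: 9 h 26 min + 8 h 20 min + 8 h 18 min + 6 h 14 min = 32 h 18 min.

32.30 hours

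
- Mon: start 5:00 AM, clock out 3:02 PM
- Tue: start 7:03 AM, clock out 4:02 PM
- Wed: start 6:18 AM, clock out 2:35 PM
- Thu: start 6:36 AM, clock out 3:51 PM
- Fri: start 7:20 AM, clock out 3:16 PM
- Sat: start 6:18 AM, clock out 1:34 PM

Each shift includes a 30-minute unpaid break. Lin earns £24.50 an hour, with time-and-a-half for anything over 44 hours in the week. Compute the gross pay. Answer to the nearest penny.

£1252.56

Mon: 5:00 AM–3:02 PM = 10 h 2 min; less 30 min break → 9 h 32 min
Tue: 7:03 AM–4:02 PM = 8 h 59 min; less 30 min break → 8 h 29 min
Wed: 6:18 AM–2:35 PM = 8 h 17 min; less 30 min break → 7 h 47 min
Thu: 6:36 AM–3:51 PM = 9 h 15 min; less 30 min break → 8 h 45 min
Fri: 7:20 AM–3:16 PM = 7 h 56 min; less 30 min break → 7 h 26 min
Sat: 6:18 AM–1:34 PM = 7 h 16 min; less 30 min break → 6 h 46 min
Total worked: 48 h 45 min = 2925 min.
Regular 44 h 0 min = 2640 min at £24.50/h; overtime 4 h 45 min = 285 min at £36.75/h.
Pay = (2640 × £24.50 + 285 × £36.75) ÷ 60 = £1252.56.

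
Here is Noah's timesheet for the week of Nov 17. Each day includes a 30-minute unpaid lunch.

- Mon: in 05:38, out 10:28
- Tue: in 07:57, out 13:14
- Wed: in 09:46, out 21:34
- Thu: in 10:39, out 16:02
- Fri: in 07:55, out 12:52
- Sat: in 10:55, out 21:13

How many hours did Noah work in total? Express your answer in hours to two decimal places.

39.55 hours

Mon: 05:38–10:28 = 4 h 50 min; less 30 min break → 4 h 20 min
Tue: 07:57–13:14 = 5 h 17 min; less 30 min break → 4 h 47 min
Wed: 09:46–21:34 = 11 h 48 min; less 30 min break → 11 h 18 min
Thu: 10:39–16:02 = 5 h 23 min; less 30 min break → 4 h 53 min
Fri: 07:55–12:52 = 4 h 57 min; less 30 min break → 4 h 27 min
Sat: 10:55–21:13 = 10 h 18 min; less 30 min break → 9 h 48 min
Total: 4 h 20 min + 4 h 47 min + 11 h 18 min + 4 h 53 min + 4 h 27 min + 9 h 48 min = 39 h 33 min.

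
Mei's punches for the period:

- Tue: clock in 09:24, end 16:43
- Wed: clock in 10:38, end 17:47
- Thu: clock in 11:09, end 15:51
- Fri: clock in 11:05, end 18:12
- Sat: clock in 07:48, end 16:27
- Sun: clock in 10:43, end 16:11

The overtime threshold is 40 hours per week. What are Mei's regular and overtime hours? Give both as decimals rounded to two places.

Tue: 09:24–16:43 = 7 h 19 min
Wed: 10:38–17:47 = 7 h 9 min
Thu: 11:09–15:51 = 4 h 42 min
Fri: 11:05–18:12 = 7 h 7 min
Sat: 07:48–16:27 = 8 h 39 min
Sun: 10:43–16:11 = 5 h 28 min
Total worked: 40 h 24 min = 40.40 h.
Threshold 40 h → overtime 0 h 24 min, regular 40 h 0 min.

Regular 40.00 hours, overtime 0.40 hours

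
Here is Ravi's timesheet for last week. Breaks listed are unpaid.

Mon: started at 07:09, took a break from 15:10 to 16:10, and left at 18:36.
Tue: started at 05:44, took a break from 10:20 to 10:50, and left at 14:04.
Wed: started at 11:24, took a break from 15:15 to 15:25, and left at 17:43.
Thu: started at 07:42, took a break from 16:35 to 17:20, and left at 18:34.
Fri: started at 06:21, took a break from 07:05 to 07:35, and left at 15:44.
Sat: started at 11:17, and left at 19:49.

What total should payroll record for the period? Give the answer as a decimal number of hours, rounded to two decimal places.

Mon: 07:09–18:36 = 11 h 27 min; less 60 min break → 10 h 27 min
Tue: 05:44–14:04 = 8 h 20 min; less 30 min break → 7 h 50 min
Wed: 11:24–17:43 = 6 h 19 min; less 10 min break → 6 h 9 min
Thu: 07:42–18:34 = 10 h 52 min; less 45 min break → 10 h 7 min
Fri: 06:21–15:44 = 9 h 23 min; less 30 min break → 8 h 53 min
Sat: 11:17–19:49 = 8 h 32 min
Total: 10 h 27 min + 7 h 50 min + 6 h 9 min + 10 h 7 min + 8 h 53 min + 8 h 32 min = 51 h 58 min.

51.97 hours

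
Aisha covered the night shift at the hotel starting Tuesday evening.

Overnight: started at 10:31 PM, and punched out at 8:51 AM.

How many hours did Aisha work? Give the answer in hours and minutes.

Overnight: 10:31 PM → midnight = 1 h 29 min; midnight → 8:51 AM = 8 h 51 min; span 10 h 20 min

10 h 20 min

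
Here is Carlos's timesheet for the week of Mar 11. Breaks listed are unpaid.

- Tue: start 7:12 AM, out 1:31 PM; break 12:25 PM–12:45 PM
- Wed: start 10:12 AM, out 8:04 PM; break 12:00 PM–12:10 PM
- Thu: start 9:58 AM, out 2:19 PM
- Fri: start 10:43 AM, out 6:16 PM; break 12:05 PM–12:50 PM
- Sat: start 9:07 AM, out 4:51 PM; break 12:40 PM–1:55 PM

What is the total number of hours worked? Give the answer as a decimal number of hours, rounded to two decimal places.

Tue: 7:12 AM–1:31 PM = 6 h 19 min; less 20 min break → 5 h 59 min
Wed: 10:12 AM–8:04 PM = 9 h 52 min; less 10 min break → 9 h 42 min
Thu: 9:58 AM–2:19 PM = 4 h 21 min
Fri: 10:43 AM–6:16 PM = 7 h 33 min; less 45 min break → 6 h 48 min
Sat: 9:07 AM–4:51 PM = 7 h 44 min; less 75 min break → 6 h 29 min
Total: 5 h 59 min + 9 h 42 min + 4 h 21 min + 6 h 48 min + 6 h 29 min = 33 h 19 min.

33.32 hours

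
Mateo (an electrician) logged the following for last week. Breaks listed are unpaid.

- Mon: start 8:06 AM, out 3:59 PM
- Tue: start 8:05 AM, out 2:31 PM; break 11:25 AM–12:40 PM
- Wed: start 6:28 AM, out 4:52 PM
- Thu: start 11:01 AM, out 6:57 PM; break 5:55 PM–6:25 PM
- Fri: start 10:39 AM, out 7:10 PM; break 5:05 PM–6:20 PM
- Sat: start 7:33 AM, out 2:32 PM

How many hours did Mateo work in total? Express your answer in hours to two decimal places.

45.15 hours

Mon: 8:06 AM–3:59 PM = 7 h 53 min
Tue: 8:05 AM–2:31 PM = 6 h 26 min; less 75 min break → 5 h 11 min
Wed: 6:28 AM–4:52 PM = 10 h 24 min
Thu: 11:01 AM–6:57 PM = 7 h 56 min; less 30 min break → 7 h 26 min
Fri: 10:39 AM–7:10 PM = 8 h 31 min; less 75 min break → 7 h 16 min
Sat: 7:33 AM–2:32 PM = 6 h 59 min
Total: 7 h 53 min + 5 h 11 min + 10 h 24 min + 7 h 26 min + 7 h 16 min + 6 h 59 min = 45 h 9 min.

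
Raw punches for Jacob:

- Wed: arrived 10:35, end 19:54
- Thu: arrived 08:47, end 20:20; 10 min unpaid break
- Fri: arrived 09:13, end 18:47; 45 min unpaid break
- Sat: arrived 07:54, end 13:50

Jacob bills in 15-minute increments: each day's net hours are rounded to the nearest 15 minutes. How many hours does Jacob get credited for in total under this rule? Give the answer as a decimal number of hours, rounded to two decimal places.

35.50 hours

Wed: 10:35–19:54 = 9 h 19 min → rounds to 9 h 15 min
Thu: 08:47–20:20 = 11 h 33 min − 10 min = 11 h 23 min → rounds to 11 h 30 min
Fri: 09:13–18:47 = 9 h 34 min − 45 min = 8 h 49 min → rounds to 8 h 45 min
Sat: 07:54–13:50 = 5 h 56 min → rounds to 6 h 0 min
Total credited: 35 h 30 min.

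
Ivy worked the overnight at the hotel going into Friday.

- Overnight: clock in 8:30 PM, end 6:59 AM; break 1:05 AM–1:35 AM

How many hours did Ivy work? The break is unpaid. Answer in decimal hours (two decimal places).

Overnight: 8:30 PM → midnight = 3 h 30 min; midnight → 6:59 AM = 6 h 59 min; span 10 h 29 min; less 30 min break → 9 h 59 min

9.98 hours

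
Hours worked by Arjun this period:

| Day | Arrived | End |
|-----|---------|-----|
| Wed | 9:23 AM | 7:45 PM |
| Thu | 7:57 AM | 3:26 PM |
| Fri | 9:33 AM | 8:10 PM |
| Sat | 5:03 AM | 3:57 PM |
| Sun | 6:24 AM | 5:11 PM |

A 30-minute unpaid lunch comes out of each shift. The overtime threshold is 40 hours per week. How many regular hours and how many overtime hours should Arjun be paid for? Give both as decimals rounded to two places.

Wed: 9:23 AM–7:45 PM = 10 h 22 min; less 30 min break → 9 h 52 min
Thu: 7:57 AM–3:26 PM = 7 h 29 min; less 30 min break → 6 h 59 min
Fri: 9:33 AM–8:10 PM = 10 h 37 min; less 30 min break → 10 h 7 min
Sat: 5:03 AM–3:57 PM = 10 h 54 min; less 30 min break → 10 h 24 min
Sun: 6:24 AM–5:11 PM = 10 h 47 min; less 30 min break → 10 h 17 min
Total worked: 47 h 39 min = 47.65 h.
Threshold 40 h → overtime 7 h 39 min, regular 40 h 0 min.

Regular 40.00 hours, overtime 7.65 hours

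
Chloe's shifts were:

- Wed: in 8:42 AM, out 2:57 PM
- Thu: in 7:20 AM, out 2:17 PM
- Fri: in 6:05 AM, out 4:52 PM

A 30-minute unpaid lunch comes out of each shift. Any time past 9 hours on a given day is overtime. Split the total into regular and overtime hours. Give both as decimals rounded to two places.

Regular 21.20 hours, overtime 1.28 hours

Wed: 8:42 AM–2:57 PM = 6 h 15 min; less 30 min break → 5 h 45 min
Thu: 7:20 AM–2:17 PM = 6 h 57 min; less 30 min break → 6 h 27 min
Fri: 6:05 AM–4:52 PM = 10 h 47 min; less 30 min break → 10 h 17 min
Wed reg 5 h 45 min / OT 0 h 0 min; Thu reg 6 h 27 min / OT 0 h 0 min; Fri reg 9 h 0 min / OT 1 h 17 min.
Totals: regular 21 h 12 min, overtime 1 h 17 min.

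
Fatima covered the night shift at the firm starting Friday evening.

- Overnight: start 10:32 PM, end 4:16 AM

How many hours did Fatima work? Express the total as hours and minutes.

5 h 44 min

Overnight: 10:32 PM → midnight = 1 h 28 min; midnight → 4:16 AM = 4 h 16 min; span 5 h 44 min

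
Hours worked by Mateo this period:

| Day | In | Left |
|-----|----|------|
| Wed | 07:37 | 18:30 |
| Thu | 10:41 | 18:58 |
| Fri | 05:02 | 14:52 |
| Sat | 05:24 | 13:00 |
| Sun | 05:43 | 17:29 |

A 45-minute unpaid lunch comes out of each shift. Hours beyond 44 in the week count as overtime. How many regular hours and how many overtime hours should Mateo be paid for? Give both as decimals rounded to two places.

Wed: 07:37–18:30 = 10 h 53 min; less 45 min break → 10 h 8 min
Thu: 10:41–18:58 = 8 h 17 min; less 45 min break → 7 h 32 min
Fri: 05:02–14:52 = 9 h 50 min; less 45 min break → 9 h 5 min
Sat: 05:24–13:00 = 7 h 36 min; less 45 min break → 6 h 51 min
Sun: 05:43–17:29 = 11 h 46 min; less 45 min break → 11 h 1 min
Total worked: 44 h 37 min = 44.62 h.
Threshold 44 h → overtime 0 h 37 min, regular 44 h 0 min.

Regular 44.00 hours, overtime 0.62 hours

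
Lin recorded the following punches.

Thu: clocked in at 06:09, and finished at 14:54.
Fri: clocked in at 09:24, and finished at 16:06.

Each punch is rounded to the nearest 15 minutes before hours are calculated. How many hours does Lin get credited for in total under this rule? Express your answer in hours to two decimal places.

15.25 hours

Thu: in 06:09→06:15, out 14:54→15:00; 8 h 45 min
Fri: in 09:24→09:30, out 16:06→16:00; 6 h 30 min
Total credited: 15 h 15 min.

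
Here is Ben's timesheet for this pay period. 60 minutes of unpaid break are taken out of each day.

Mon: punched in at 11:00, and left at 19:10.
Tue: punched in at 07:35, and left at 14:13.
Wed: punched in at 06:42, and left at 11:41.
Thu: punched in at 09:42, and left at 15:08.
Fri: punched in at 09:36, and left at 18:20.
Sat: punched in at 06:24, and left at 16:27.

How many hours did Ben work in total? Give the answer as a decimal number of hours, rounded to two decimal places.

38.00 hours

Mon: 11:00–19:10 = 8 h 10 min; less 60 min break → 7 h 10 min
Tue: 07:35–14:13 = 6 h 38 min; less 60 min break → 5 h 38 min
Wed: 06:42–11:41 = 4 h 59 min; less 60 min break → 3 h 59 min
Thu: 09:42–15:08 = 5 h 26 min; less 60 min break → 4 h 26 min
Fri: 09:36–18:20 = 8 h 44 min; less 60 min break → 7 h 44 min
Sat: 06:24–16:27 = 10 h 3 min; less 60 min break → 9 h 3 min
Total: 7 h 10 min + 5 h 38 min + 3 h 59 min + 4 h 26 min + 7 h 44 min + 9 h 3 min = 38 h 0 min.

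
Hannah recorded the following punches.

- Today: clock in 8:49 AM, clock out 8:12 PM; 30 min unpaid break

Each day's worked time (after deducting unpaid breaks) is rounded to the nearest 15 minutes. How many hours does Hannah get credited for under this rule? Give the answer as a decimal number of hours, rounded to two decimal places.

11.00 hours

Today: 8:49 AM–8:12 PM = 11 h 23 min − 30 min = 10 h 53 min → rounds to 11 h 0 min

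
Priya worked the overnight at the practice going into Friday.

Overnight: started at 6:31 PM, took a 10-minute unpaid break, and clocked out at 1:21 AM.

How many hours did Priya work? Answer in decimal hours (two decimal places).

Overnight: 6:31 PM → midnight = 5 h 29 min; midnight → 1:21 AM = 1 h 21 min; span 6 h 50 min; less 10 min break → 6 h 40 min

6.67 hours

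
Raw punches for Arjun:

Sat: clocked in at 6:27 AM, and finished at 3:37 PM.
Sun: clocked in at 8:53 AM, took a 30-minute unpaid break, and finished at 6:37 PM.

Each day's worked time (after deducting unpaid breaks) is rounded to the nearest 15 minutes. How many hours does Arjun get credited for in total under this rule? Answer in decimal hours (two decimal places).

Sat: 6:27 AM–3:37 PM = 9 h 10 min → rounds to 9 h 15 min
Sun: 8:53 AM–6:37 PM = 9 h 44 min − 30 min = 9 h 14 min → rounds to 9 h 15 min
Total credited: 18 h 30 min.

18.50 hours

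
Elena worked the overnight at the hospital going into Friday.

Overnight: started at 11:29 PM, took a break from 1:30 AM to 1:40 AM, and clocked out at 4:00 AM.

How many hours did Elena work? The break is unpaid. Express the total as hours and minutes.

Overnight: 11:29 PM → midnight = 0 h 31 min; midnight → 4:00 AM = 4 h 0 min; span 4 h 31 min; less 10 min break → 4 h 21 min

4 h 21 min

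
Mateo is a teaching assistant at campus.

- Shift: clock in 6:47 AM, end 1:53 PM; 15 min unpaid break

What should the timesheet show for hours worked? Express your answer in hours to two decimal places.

6.85 hours

Shift: 6:47 AM–1:53 PM = 7 h 6 min; less 15 min break → 6 h 51 min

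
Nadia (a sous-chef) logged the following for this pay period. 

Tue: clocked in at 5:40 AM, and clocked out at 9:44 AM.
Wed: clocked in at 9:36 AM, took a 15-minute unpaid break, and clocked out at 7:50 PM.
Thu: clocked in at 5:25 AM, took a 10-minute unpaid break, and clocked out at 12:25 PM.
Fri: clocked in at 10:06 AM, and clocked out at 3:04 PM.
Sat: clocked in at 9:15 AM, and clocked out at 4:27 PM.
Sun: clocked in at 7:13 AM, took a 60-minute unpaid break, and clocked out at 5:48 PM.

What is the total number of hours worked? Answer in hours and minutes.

42 h 38 min

Tue: 5:40 AM–9:44 AM = 4 h 4 min
Wed: 9:36 AM–7:50 PM = 10 h 14 min; less 15 min break → 9 h 59 min
Thu: 5:25 AM–12:25 PM = 7 h 0 min; less 10 min break → 6 h 50 min
Fri: 10:06 AM–3:04 PM = 4 h 58 min
Sat: 9:15 AM–4:27 PM = 7 h 12 min
Sun: 7:13 AM–5:48 PM = 10 h 35 min; less 60 min break → 9 h 35 min
Total: 4 h 4 min + 9 h 59 min + 6 h 50 min + 4 h 58 min + 7 h 12 min + 9 h 35 min = 42 h 38 min.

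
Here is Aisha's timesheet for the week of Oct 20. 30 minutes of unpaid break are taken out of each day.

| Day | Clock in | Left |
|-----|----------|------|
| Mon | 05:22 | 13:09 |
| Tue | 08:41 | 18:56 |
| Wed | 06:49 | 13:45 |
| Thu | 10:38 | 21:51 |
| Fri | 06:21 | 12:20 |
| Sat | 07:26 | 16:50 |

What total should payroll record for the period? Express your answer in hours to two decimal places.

48.57 hours

Mon: 05:22–13:09 = 7 h 47 min; less 30 min break → 7 h 17 min
Tue: 08:41–18:56 = 10 h 15 min; less 30 min break → 9 h 45 min
Wed: 06:49–13:45 = 6 h 56 min; less 30 min break → 6 h 26 min
Thu: 10:38–21:51 = 11 h 13 min; less 30 min break → 10 h 43 min
Fri: 06:21–12:20 = 5 h 59 min; less 30 min break → 5 h 29 min
Sat: 07:26–16:50 = 9 h 24 min; less 30 min break → 8 h 54 min
Total: 7 h 17 min + 9 h 45 min + 6 h 26 min + 10 h 43 min + 5 h 29 min + 8 h 54 min = 48 h 34 min.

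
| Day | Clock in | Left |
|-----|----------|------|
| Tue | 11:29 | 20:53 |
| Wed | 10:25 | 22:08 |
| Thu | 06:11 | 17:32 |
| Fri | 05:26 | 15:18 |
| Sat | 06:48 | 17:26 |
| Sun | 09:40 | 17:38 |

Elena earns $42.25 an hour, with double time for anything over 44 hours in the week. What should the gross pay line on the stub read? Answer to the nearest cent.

Tue: 11:29–20:53 = 9 h 24 min
Wed: 10:25–22:08 = 11 h 43 min
Thu: 06:11–17:32 = 11 h 21 min
Fri: 05:26–15:18 = 9 h 52 min
Sat: 06:48–17:26 = 10 h 38 min
Sun: 09:40–17:38 = 7 h 58 min
Total worked: 60 h 56 min = 3656 min.
Regular 44 h 0 min = 2640 min at $42.25/h; overtime 16 h 56 min = 1016 min at $84.50/h.
Pay = (2640 × $42.25 + 1016 × $84.50) ÷ 60 = $3289.87.

$3289.87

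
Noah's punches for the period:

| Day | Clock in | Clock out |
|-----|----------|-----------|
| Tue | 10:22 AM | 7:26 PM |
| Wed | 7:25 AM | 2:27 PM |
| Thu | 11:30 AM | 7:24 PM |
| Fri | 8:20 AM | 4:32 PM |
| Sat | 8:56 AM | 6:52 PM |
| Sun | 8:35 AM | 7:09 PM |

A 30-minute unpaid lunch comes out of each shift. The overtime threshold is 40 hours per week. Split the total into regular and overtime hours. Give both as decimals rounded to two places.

Regular 40.00 hours, overtime 9.70 hours

Tue: 10:22 AM–7:26 PM = 9 h 4 min; less 30 min break → 8 h 34 min
Wed: 7:25 AM–2:27 PM = 7 h 2 min; less 30 min break → 6 h 32 min
Thu: 11:30 AM–7:24 PM = 7 h 54 min; less 30 min break → 7 h 24 min
Fri: 8:20 AM–4:32 PM = 8 h 12 min; less 30 min break → 7 h 42 min
Sat: 8:56 AM–6:52 PM = 9 h 56 min; less 30 min break → 9 h 26 min
Sun: 8:35 AM–7:09 PM = 10 h 34 min; less 30 min break → 10 h 4 min
Total worked: 49 h 42 min = 49.70 h.
Threshold 40 h → overtime 9 h 42 min, regular 40 h 0 min.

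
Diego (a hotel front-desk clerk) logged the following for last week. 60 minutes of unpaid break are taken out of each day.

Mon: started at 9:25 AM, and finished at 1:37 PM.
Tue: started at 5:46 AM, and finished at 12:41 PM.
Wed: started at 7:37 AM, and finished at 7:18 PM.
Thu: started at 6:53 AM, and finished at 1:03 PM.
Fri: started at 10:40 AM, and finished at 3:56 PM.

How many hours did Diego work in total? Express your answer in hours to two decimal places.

29.23 hours

Mon: 9:25 AM–1:37 PM = 4 h 12 min; less 60 min break → 3 h 12 min
Tue: 5:46 AM–12:41 PM = 6 h 55 min; less 60 min break → 5 h 55 min
Wed: 7:37 AM–7:18 PM = 11 h 41 min; less 60 min break → 10 h 41 min
Thu: 6:53 AM–1:03 PM = 6 h 10 min; less 60 min break → 5 h 10 min
Fri: 10:40 AM–3:56 PM = 5 h 16 min; less 60 min break → 4 h 16 min
Total: 3 h 12 min + 5 h 55 min + 10 h 41 min + 5 h 10 min + 4 h 16 min = 29 h 14 min.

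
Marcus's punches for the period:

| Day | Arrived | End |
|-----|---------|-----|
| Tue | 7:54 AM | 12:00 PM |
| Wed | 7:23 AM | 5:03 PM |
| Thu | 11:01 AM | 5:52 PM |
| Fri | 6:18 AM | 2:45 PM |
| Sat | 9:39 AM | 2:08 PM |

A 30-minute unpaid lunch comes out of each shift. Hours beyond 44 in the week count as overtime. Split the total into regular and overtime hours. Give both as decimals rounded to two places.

Tue: 7:54 AM–12:00 PM = 4 h 6 min; less 30 min break → 3 h 36 min
Wed: 7:23 AM–5:03 PM = 9 h 40 min; less 30 min break → 9 h 10 min
Thu: 11:01 AM–5:52 PM = 6 h 51 min; less 30 min break → 6 h 21 min
Fri: 6:18 AM–2:45 PM = 8 h 27 min; less 30 min break → 7 h 57 min
Sat: 9:39 AM–2:08 PM = 4 h 29 min; less 30 min break → 3 h 59 min
Total worked: 31 h 3 min = 31.05 h.
Threshold 44 h → overtime 0 h 0 min, regular 31 h 3 min.

Regular 31.05 hours, overtime 0.00 hours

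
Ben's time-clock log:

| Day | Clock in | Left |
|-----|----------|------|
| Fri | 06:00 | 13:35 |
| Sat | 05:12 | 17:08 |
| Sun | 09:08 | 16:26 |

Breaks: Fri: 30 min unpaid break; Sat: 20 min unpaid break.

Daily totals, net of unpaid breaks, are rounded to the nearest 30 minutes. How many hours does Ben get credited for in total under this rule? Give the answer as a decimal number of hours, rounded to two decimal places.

26.00 hours

Fri: 06:00–13:35 = 7 h 35 min − 30 min = 7 h 5 min → rounds to 7 h 0 min
Sat: 05:12–17:08 = 11 h 56 min − 20 min = 11 h 36 min → rounds to 11 h 30 min
Sun: 09:08–16:26 = 7 h 18 min → rounds to 7 h 30 min
Total credited: 26 h 0 min.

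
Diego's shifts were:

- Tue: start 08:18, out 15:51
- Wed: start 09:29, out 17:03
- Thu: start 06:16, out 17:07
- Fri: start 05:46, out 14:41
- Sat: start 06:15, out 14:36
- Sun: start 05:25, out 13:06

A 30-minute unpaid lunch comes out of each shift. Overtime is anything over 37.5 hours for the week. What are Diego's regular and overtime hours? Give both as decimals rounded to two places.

Tue: 08:18–15:51 = 7 h 33 min; less 30 min break → 7 h 3 min
Wed: 09:29–17:03 = 7 h 34 min; less 30 min break → 7 h 4 min
Thu: 06:16–17:07 = 10 h 51 min; less 30 min break → 10 h 21 min
Fri: 05:46–14:41 = 8 h 55 min; less 30 min break → 8 h 25 min
Sat: 06:15–14:36 = 8 h 21 min; less 30 min break → 7 h 51 min
Sun: 05:25–13:06 = 7 h 41 min; less 30 min break → 7 h 11 min
Total worked: 47 h 55 min = 47.92 h.
Threshold 37.5 h → overtime 10 h 25 min, regular 37 h 30 min.

Regular 37.50 hours, overtime 10.42 hours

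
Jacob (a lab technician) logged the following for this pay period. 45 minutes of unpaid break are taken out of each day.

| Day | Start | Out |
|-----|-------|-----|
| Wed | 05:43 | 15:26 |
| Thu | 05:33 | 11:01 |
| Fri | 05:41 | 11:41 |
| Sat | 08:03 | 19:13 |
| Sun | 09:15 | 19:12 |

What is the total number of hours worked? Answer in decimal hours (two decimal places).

Wed: 05:43–15:26 = 9 h 43 min; less 45 min break → 8 h 58 min
Thu: 05:33–11:01 = 5 h 28 min; less 45 min break → 4 h 43 min
Fri: 05:41–11:41 = 6 h 0 min; less 45 min break → 5 h 15 min
Sat: 08:03–19:13 = 11 h 10 min; less 45 min break → 10 h 25 min
Sun: 09:15–19:12 = 9 h 57 min; less 45 min break → 9 h 12 min
Total: 8 h 58 min + 4 h 43 min + 5 h 15 min + 10 h 25 min + 9 h 12 min = 38 h 33 min.

38.55 hours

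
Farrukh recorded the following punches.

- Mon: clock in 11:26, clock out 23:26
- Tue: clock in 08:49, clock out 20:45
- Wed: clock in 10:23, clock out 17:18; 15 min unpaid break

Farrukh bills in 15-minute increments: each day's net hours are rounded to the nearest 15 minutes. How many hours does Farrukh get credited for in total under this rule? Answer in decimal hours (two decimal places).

Mon: 11:26–23:26 = 12 h 0 min → rounds to 12 h 0 min
Tue: 08:49–20:45 = 11 h 56 min → rounds to 12 h 0 min
Wed: 10:23–17:18 = 6 h 55 min − 15 min = 6 h 40 min → rounds to 6 h 45 min
Total credited: 30 h 45 min.

30.75 hours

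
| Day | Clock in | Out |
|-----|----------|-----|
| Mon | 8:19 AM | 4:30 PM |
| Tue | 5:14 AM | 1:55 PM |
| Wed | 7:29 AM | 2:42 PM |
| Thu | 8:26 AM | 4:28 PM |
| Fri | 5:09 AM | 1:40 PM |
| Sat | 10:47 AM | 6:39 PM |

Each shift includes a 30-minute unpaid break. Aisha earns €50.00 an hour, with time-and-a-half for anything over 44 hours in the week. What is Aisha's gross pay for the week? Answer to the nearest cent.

€2312.50

Mon: 8:19 AM–4:30 PM = 8 h 11 min; less 30 min break → 7 h 41 min
Tue: 5:14 AM–1:55 PM = 8 h 41 min; less 30 min break → 8 h 11 min
Wed: 7:29 AM–2:42 PM = 7 h 13 min; less 30 min break → 6 h 43 min
Thu: 8:26 AM–4:28 PM = 8 h 2 min; less 30 min break → 7 h 32 min
Fri: 5:09 AM–1:40 PM = 8 h 31 min; less 30 min break → 8 h 1 min
Sat: 10:47 AM–6:39 PM = 7 h 52 min; less 30 min break → 7 h 22 min
Total worked: 45 h 30 min = 2730 min.
Regular 44 h 0 min = 2640 min at €50.00/h; overtime 1 h 30 min = 90 min at €75.00/h.
Pay = (2640 × €50.00 + 90 × €75.00) ÷ 60 = €2312.50.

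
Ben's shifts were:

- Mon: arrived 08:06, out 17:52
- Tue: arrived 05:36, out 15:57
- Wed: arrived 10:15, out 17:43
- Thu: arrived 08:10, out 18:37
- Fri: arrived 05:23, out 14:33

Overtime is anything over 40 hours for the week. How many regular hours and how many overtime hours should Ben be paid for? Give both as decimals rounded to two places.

Regular 40.00 hours, overtime 7.20 hours

Mon: 08:06–17:52 = 9 h 46 min
Tue: 05:36–15:57 = 10 h 21 min
Wed: 10:15–17:43 = 7 h 28 min
Thu: 08:10–18:37 = 10 h 27 min
Fri: 05:23–14:33 = 9 h 10 min
Total worked: 47 h 12 min = 47.20 h.
Threshold 40 h → overtime 7 h 12 min, regular 40 h 0 min.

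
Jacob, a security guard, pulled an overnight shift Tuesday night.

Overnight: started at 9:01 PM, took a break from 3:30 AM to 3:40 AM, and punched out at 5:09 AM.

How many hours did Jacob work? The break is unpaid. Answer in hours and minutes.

Overnight: 9:01 PM → midnight = 2 h 59 min; midnight → 5:09 AM = 5 h 9 min; span 8 h 8 min; less 10 min break → 7 h 58 min

7 h 58 min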